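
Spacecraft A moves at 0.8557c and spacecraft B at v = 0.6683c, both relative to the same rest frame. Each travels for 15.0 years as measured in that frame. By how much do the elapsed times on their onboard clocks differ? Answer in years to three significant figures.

|τ_A − τ_B| = 3.40 years

A: γ = 1/√(1 − 0.8557²) = 1/√0.2678 = 1.932; τ_A = 15.0/1.932 = 7.762 years.
B: γ = 1/√(1 − 0.6683²) = 1/√0.5534 = 1.344; τ_B = 15.0/1.344 = 11.16 years.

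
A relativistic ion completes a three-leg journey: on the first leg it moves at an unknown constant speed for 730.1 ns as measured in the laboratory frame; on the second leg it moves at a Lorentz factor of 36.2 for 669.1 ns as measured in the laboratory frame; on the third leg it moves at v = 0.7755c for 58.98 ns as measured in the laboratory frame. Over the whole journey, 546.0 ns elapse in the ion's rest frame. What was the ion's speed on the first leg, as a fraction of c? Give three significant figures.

Leg 1: speed unknown; τ_1 = 730.1/γ_1.
Leg 2: γ = 36.2; τ_2 = 669.1/36.20 = 18.48 ns.
Leg 3: γ = 1/√(1 − 0.7755²) = 1/√0.3986 = 1.584; τ_3 = 58.98/1.584 = 37.24 ns.
Total proper time: τ_1 + 18.48 + 37.24 = 546.0, so τ_1 = 546.0 − 55.72 = 490.3 ns.
γ_1 = 730.1/490.3 = 1.489; β = √(1 − 1/γ²) = √0.5491.

β = 0.741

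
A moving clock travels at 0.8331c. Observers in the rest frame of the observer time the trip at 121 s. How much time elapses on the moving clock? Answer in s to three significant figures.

γ = 1/√(1 − 0.8331²) = 1/√0.3059 = 1.808
The interval measured in the rest frame of the observer is the dilated one; the clock on the moving clock measures the proper time τ = Δt/γ = 121/1.808 s.

τ = 66.9 s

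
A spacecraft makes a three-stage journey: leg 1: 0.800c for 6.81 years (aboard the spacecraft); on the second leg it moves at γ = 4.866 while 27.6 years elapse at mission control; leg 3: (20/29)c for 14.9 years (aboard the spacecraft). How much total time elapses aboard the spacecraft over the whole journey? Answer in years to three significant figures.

τ = 27.4 years

Leg 1: 6.81 years is already measured aboard the spacecraft.
Leg 2: γ = 4.866; τ_2 = 27.6/4.866 = 5.672 years.
Leg 3: 14.9 years is already measured aboard the spacecraft.
Total: 6.810 + 5.672 + 14.90 years.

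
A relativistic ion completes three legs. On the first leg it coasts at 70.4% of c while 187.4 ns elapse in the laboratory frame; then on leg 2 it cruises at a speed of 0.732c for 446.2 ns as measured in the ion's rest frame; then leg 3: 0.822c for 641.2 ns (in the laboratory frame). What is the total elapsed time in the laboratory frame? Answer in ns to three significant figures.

Δt = 1480 ns

Leg 1: 187.4 ns is already measured in the laboratory frame.
Leg 2: γ = 1/√(1 − 0.732²) = 1/√0.4642 = 1.468; Δt_2 = 1.468 × 446.2 = 654.9 ns.
Leg 3: 641.2 ns is already measured in the laboratory frame.
Total: 187.4 + 654.9 + 641.2 ns.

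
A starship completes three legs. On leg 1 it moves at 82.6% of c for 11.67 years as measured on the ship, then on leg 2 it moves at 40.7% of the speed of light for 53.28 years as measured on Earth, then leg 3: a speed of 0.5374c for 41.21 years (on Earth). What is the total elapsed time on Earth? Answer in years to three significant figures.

Leg 1: β = 0.826; γ = 1/√(1 − 0.826²) = 1/√0.3177 = 1.774; Δt_1 = 1.774 × 11.67 = 20.70 years.
Leg 2: 53.28 years is already measured on Earth.
Leg 3: 41.21 years is already measured on Earth.
Total: 20.70 + 53.28 + 41.21 years.

Δt = 115 years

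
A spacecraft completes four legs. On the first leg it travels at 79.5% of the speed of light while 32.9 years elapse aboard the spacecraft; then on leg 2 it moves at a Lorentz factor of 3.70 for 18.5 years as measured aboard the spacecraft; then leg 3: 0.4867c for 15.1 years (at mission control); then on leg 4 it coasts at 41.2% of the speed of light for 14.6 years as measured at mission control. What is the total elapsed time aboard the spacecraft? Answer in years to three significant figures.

Leg 1: 32.9 years is already measured aboard the spacecraft.
Leg 2: 18.5 years is already measured aboard the spacecraft.
Leg 3: γ = 1/√(1 − 0.4867²) = 1/√0.7631 = 1.145; τ_3 = 15.1/1.145 = 13.19 years.
Leg 4: β = 0.412; γ = 1/√(1 − 0.412²) = 1/√0.8303 = 1.097; τ_4 = 14.6/1.097 = 13.30 years.
Total: 32.90 + 18.50 + 13.19 + 13.30 years.

τ = 77.9 years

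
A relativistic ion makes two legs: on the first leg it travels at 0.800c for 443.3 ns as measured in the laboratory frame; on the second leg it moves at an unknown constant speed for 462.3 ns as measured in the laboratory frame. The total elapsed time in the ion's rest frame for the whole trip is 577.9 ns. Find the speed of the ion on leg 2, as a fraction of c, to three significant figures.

β = 0.738

Leg 1: γ = 1/√(1 − 0.800²) = 5/3 ≈ 1.667; τ_1 = 443.3/1.667 = 266.0 ns.
Leg 2: speed unknown; τ_2 = 462.3/γ_2.
Total proper time: 266.0 + τ_2 = 577.9, so τ_2 = 577.9 − 266.0 = 311.9 ns.
γ_2 = 462.3/311.9 = 1.482; β = √(1 − 1/γ²) = √0.5448.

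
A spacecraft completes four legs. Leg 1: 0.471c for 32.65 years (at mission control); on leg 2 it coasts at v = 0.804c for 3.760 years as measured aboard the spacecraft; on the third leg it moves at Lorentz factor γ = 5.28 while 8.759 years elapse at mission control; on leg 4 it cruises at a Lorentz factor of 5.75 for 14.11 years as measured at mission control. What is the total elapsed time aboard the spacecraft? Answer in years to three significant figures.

Leg 1: γ = 1/√(1 − 0.471²) = 1/√0.7782 = 1.134; τ_1 = 32.65/1.134 = 28.80 years.
Leg 2: 3.760 years is already measured aboard the spacecraft.
Leg 3: γ = 5.28; τ_3 = 8.759/5.280 = 1.659 years.
Leg 4: γ = 5.75; τ_4 = 14.11/5.750 = 2.454 years.
Total: 28.80 + 3.760 + 1.659 + 2.454 years.

τ = 36.7 years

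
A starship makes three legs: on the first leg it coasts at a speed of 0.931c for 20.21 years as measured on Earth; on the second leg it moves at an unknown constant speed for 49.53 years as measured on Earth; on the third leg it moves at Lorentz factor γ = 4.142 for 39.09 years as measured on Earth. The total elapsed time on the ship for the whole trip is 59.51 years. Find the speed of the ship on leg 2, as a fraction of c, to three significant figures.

β = 0.507

Leg 1: γ = 1/√(1 − 0.931²) = 1/√0.1332 = 2.740; τ_1 = 20.21/2.740 = 7.377 years.
Leg 2: speed unknown; τ_2 = 49.53/γ_2.
Leg 3: γ = 4.142; τ_3 = 39.09/4.142 = 9.437 years.
Total proper time: 7.377 + τ_2 + 9.437 = 59.51, so τ_2 = 59.51 − 16.81 = 42.70 years.
γ_2 = 49.53/42.70 = 1.160; β = √(1 − 1/γ²) = √0.2569.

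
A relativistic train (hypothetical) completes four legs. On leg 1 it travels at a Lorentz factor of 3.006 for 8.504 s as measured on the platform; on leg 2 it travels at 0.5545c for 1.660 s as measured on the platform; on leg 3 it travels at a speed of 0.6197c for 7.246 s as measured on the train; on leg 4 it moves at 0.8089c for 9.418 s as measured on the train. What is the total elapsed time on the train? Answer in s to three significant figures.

τ = 20.9 s

Leg 1: γ = 3.006; τ_1 = 8.504/3.006 = 2.829 s.
Leg 2: γ = 1/√(1 − 0.5545²) = 1/√0.6925 = 1.202; τ_2 = 1.660/1.202 = 1.381 s.
Leg 3: 7.246 s is already measured on the train.
Leg 4: 9.418 s is already measured on the train.
Total: 2.829 + 1.381 + 7.246 + 9.418 s.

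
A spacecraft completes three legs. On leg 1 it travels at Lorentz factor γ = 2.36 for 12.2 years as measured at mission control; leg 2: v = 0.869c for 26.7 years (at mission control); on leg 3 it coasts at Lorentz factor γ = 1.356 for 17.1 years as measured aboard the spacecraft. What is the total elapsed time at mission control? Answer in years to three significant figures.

Δt = 62.1 years

Leg 1: 12.2 years is already measured at mission control.
Leg 2: 26.7 years is already measured at mission control.
Leg 3: γ = 1.356; Δt_3 = 1.356 × 17.1 = 23.19 years.
Total: 12.20 + 26.70 + 23.19 years.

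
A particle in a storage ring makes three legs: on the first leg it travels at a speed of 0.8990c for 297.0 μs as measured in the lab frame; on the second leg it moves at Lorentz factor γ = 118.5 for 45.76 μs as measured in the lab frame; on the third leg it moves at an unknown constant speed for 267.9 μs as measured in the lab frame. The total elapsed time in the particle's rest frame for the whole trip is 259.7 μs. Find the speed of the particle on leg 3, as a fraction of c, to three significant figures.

β = 0.876

Leg 1: γ = 1/√(1 − 0.8990²) = 1/√0.1918 = 2.283; τ_1 = 297.0/2.283 = 130.1 μs.
Leg 2: γ = 118.5; τ_2 = 45.76/118.5 = 0.3862 μs.
Leg 3: speed unknown; τ_3 = 267.9/γ_3.
Total proper time: 130.1 + 0.3862 + τ_3 = 259.7, so τ_3 = 259.7 − 130.5 = 129.2 μs.
γ_3 = 267.9/129.2 = 2.073; β = √(1 − 1/γ²) = √0.7673.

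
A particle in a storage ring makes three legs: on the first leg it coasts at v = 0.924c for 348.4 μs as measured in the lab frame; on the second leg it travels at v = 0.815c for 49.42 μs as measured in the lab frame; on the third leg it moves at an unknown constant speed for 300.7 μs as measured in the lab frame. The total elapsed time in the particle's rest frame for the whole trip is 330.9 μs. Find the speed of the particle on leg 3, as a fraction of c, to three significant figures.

β = 0.827

Leg 1: γ = 1/√(1 − 0.924²) = 1/√0.1462 = 2.615; τ_1 = 348.4/2.615 = 133.2 μs.
Leg 2: γ = 1/√(1 − 0.815²) = 1/√0.3358 = 1.726; τ_2 = 49.42/1.726 = 28.64 μs.
Leg 3: speed unknown; τ_3 = 300.7/γ_3.
Total proper time: 133.2 + 28.64 + τ_3 = 330.9, so τ_3 = 330.9 − 161.9 = 169.0 μs.
γ_3 = 300.7/169.0 = 1.779; β = √(1 − 1/γ²) = √0.6840.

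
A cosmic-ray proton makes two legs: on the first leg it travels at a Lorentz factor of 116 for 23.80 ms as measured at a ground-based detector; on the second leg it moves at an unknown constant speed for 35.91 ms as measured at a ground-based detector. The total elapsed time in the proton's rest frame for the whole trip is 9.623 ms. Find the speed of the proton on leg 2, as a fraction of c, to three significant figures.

Leg 1: γ = 116; τ_1 = 23.80/116.0 = 0.2052 ms.
Leg 2: speed unknown; τ_2 = 35.91/γ_2.
Total proper time: 0.2052 + τ_2 = 9.623, so τ_2 = 9.623 − 0.2052 = 9.418 ms.
γ_2 = 35.91/9.418 = 3.813; β = √(1 − 1/γ²) = √0.9312.

β = 0.965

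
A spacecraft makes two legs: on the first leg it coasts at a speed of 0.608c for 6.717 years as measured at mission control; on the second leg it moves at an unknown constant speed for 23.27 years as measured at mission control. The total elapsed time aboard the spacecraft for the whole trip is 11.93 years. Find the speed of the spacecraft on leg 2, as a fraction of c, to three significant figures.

β = 0.959

Leg 1: γ = 1/√(1 − 0.608²) = 1/√0.6303 = 1.260; τ_1 = 6.717/1.260 = 5.333 years.
Leg 2: speed unknown; τ_2 = 23.27/γ_2.
Total proper time: 5.333 + τ_2 = 11.93, so τ_2 = 11.93 − 5.333 = 6.597 years.
γ_2 = 23.27/6.597 = 3.527; β = √(1 − 1/γ²) = √0.9196.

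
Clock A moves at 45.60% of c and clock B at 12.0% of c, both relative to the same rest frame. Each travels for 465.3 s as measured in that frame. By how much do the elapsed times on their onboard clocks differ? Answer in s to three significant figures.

A: β = 0.4560; γ = 1/√(1 − 0.4560²) = 1/√0.7921 = 1.124; τ_A = 465.3/1.124 = 414.1 s.
B: β = 0.120; γ = 1/√(1 − 0.120²) = 1/√0.9856 = 1.007; τ_B = 465.3/1.007 = 461.9 s.

|τ_A − τ_B| = 47.8 s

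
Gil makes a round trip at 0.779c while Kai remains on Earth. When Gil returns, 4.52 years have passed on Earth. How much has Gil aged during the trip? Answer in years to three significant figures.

τ = 2.83 years

γ = 1/√(1 − 0.779²) = 1/√0.3932 = 1.595
Gil's clock measures proper time along the trip: τ = Δt/γ = 4.52/1.595 years.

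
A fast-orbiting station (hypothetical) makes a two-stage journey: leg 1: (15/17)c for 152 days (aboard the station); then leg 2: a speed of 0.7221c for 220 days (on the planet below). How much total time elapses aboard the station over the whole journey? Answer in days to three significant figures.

τ = 304 days

Leg 1: 152 days is already measured aboard the station.
Leg 2: γ = 1/√(1 − 0.7221²) = 1/√0.4786 = 1.446; τ_2 = 220/1.446 = 152.2 days.
Total: 152.0 + 152.2 days.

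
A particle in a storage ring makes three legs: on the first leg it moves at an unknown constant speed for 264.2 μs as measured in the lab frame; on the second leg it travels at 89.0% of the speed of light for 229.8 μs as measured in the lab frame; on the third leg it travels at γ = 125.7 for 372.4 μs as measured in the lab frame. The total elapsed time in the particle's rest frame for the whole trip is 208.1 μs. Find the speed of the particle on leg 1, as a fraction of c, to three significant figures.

Leg 1: speed unknown; τ_1 = 264.2/γ_1.
Leg 2: β = 0.890; γ = 1/√(1 − 0.890²) = 1/√0.2079 = 2.193; τ_2 = 229.8/2.193 = 104.8 μs.
Leg 3: γ = 125.7; τ_3 = 372.4/125.7 = 2.963 μs.
Total proper time: τ_1 + 104.8 + 2.963 = 208.1, so τ_1 = 208.1 − 107.7 = 100.4 μs.
γ_1 = 264.2/100.4 = 2.633; β = √(1 − 1/γ²) = √0.8557.

β = 0.925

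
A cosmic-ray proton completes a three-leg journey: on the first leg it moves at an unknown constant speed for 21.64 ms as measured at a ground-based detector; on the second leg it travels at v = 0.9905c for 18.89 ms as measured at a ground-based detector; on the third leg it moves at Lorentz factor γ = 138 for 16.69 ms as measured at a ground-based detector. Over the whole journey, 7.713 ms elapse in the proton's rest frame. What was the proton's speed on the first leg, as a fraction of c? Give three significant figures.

β = 0.973

Leg 1: speed unknown; τ_1 = 21.64/γ_1.
Leg 2: γ = 1/√(1 − 0.9905²) = 1/√0.01891 = 7.272; τ_2 = 18.89/7.272 = 2.598 ms.
Leg 3: γ = 138; τ_3 = 16.69/138.0 = 0.1209 ms.
Total proper time: τ_1 + 2.598 + 0.1209 = 7.713, so τ_1 = 7.713 − 2.719 = 4.994 ms.
γ_1 = 21.64/4.994 = 4.333; β = √(1 − 1/γ²) = √0.9467.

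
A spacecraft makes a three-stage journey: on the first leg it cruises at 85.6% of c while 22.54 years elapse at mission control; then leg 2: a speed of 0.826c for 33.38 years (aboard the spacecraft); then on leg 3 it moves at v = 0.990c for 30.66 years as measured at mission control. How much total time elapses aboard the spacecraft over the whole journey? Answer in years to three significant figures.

Leg 1: β = 0.856; γ = 1/√(1 − 0.856²) = 1/√0.2673 = 1.934; τ_1 = 22.54/1.934 = 11.65 years.
Leg 2: 33.38 years is already measured aboard the spacecraft.
Leg 3: γ = 1/√(1 − 0.990²) = 1/√0.01990 = 7.089; τ_3 = 30.66/7.089 = 4.325 years.
Total: 11.65 + 33.38 + 4.325 years.

τ = 49.4 years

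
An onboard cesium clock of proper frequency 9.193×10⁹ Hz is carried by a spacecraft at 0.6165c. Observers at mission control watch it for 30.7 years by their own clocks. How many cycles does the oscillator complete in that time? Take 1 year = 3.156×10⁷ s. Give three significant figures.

N = 7.01×10¹⁸

γ = 1/√(1 − 0.6165²) = 1/√0.6199 = 1.270
During 30.7 years of lab time, the oscillator's proper time advances by τ = Δt/γ = 30.7/1.270 = 24.17 years = 7.629×10⁸ s.
N = f × τ = 9.193×10⁹ × 7.629×10⁸ = 7.013×10¹⁸.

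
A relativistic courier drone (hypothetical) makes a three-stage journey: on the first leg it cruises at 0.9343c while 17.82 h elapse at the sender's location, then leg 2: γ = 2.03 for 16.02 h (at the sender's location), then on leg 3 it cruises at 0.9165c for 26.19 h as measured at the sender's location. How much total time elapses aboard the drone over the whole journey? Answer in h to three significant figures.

τ = 24.7 h

Leg 1: γ = 1/√(1 − 0.9343²) = 1/√0.1271 = 2.805; τ_1 = 17.82/2.805 = 6.353 h.
Leg 2: γ = 2.03; τ_2 = 16.02/2.030 = 7.892 h.
Leg 3: γ = 1/√(1 − 0.9165²) = 1/√0.1600 = 2.500; τ_3 = 26.19/2.500 = 10.48 h.
Total: 6.353 + 7.892 + 10.48 h.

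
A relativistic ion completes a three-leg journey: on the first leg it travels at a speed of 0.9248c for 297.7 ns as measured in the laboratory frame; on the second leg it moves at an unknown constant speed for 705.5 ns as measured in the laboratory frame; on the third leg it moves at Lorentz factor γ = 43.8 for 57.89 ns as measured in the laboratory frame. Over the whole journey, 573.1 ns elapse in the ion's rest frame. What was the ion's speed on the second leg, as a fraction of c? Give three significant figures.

β = 0.760

Leg 1: γ = 1/√(1 − 0.9248²) = 1/√0.1447 = 2.628; τ_1 = 297.7/2.628 = 113.3 ns.
Leg 2: speed unknown; τ_2 = 705.5/γ_2.
Leg 3: γ = 43.8; τ_3 = 57.89/43.80 = 1.322 ns.
Total proper time: 113.3 + τ_2 + 1.322 = 573.1, so τ_2 = 573.1 − 114.6 = 458.5 ns.
γ_2 = 705.5/458.5 = 1.539; β = √(1 − 1/γ²) = √0.5776.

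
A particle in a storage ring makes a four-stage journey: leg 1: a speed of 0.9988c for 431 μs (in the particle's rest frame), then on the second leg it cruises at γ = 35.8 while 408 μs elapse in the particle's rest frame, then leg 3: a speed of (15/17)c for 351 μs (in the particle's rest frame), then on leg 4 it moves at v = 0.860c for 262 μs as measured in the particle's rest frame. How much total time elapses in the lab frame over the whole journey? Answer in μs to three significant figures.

Leg 1: γ = 1/√(1 − 0.9988²) = 1/√0.002399 = 20.42; Δt_1 = 20.42 × 431 = 8800 μs.
Leg 2: γ = 35.8; Δt_2 = 35.80 × 408 = 1.461×10⁴ μs.
Leg 3: γ = 1/√(1 − (15/17)²) = 17/8 = 2.125; Δt_3 = 2.125 × 351 = 745.9 μs.
Leg 4: γ = 1/√(1 − 0.860²) = 1/√0.2604 = 1.960; Δt_4 = 1.960 × 262 = 513.4 μs.
Total: 8800 + 1.461×10⁴ + 745.9 + 513.4 μs.

Δt = 2.47×10⁴ μs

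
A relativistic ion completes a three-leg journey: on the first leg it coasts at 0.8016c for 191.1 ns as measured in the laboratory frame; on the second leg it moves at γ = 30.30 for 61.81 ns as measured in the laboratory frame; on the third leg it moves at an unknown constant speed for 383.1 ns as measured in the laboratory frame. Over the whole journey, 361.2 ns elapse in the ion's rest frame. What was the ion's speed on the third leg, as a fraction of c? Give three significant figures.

β = 0.769

Leg 1: γ = 1/√(1 − 0.8016²) = 1/√0.3574 = 1.673; τ_1 = 191.1/1.673 = 114.3 ns.
Leg 2: γ = 30.30; τ_2 = 61.81/30.30 = 2.040 ns.
Leg 3: speed unknown; τ_3 = 383.1/γ_3.
Total proper time: 114.3 + 2.040 + τ_3 = 361.2, so τ_3 = 361.2 − 116.3 = 244.9 ns.
γ_3 = 383.1/244.9 = 1.564; β = √(1 − 1/γ²) = √0.5913.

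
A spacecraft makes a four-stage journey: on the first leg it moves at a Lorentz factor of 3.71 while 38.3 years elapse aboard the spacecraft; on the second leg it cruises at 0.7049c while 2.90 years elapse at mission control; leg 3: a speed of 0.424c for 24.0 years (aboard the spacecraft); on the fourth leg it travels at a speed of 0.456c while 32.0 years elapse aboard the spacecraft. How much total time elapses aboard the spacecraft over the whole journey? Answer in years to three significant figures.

Leg 1: 38.3 years is already measured aboard the spacecraft.
Leg 2: γ = 1/√(1 − 0.7049²) = 1/√0.5031 = 1.410; τ_2 = 2.90/1.410 = 2.057 years.
Leg 3: 24.0 years is already measured aboard the spacecraft.
Leg 4: 32.0 years is already measured aboard the spacecraft.
Total: 38.30 + 2.057 + 24.00 + 32.00 years.

τ = 96.4 years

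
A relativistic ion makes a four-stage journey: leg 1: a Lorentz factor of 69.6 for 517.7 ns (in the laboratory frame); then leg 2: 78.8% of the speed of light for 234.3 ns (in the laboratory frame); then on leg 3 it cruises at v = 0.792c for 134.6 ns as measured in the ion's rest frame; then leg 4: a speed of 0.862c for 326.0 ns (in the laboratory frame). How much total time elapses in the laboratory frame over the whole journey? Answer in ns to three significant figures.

Δt = 1300 ns

Leg 1: 517.7 ns is already measured in the laboratory frame.
Leg 2: 234.3 ns is already measured in the laboratory frame.
Leg 3: γ = 1/√(1 − 0.792²) = 1/√0.3727 = 1.638; Δt_3 = 1.638 × 134.6 = 220.5 ns.
Leg 4: 326.0 ns is already measured in the laboratory frame.
Total: 517.7 + 234.3 + 220.5 + 326.0 ns.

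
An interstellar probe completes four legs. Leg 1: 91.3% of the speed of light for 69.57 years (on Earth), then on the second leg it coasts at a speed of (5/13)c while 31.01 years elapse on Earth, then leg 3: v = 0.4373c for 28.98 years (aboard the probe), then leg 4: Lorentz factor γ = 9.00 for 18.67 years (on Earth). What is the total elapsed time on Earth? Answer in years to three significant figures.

Δt = 151 years

Leg 1: 69.57 years is already measured on Earth.
Leg 2: 31.01 years is already measured on Earth.
Leg 3: γ = 1/√(1 − 0.4373²) = 1/√0.8088 = 1.112; Δt_3 = 1.112 × 28.98 = 32.22 years.
Leg 4: 18.67 years is already measured on Earth.
Total: 69.57 + 31.01 + 32.22 + 18.67 years.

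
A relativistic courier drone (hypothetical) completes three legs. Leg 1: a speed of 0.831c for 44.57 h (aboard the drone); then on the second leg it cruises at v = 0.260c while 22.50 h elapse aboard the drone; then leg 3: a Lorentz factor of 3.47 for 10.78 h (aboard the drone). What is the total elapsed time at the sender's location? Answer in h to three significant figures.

Δt = 141 h

Leg 1: γ = 1/√(1 − 0.831²) = 1/√0.3094 = 1.798; Δt_1 = 1.798 × 44.57 = 80.12 h.
Leg 2: γ = 1/√(1 − 0.260²) = 1/√0.9324 = 1.036; Δt_2 = 1.036 × 22.50 = 23.30 h.
Leg 3: γ = 3.47; Δt_3 = 3.470 × 10.78 = 37.41 h.
Total: 80.12 + 23.30 + 37.41 h.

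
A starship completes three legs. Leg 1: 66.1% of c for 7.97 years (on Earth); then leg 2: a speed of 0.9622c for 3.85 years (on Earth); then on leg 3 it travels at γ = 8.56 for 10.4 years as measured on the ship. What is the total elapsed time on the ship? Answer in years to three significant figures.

Leg 1: β = 0.661; γ = 1/√(1 − 0.661²) = 1/√0.5631 = 1.333; τ_1 = 7.97/1.333 = 5.981 years.
Leg 2: γ = 1/√(1 − 0.9622²) = 1/√0.07417 = 3.672; τ_2 = 3.85/3.672 = 1.049 years.
Leg 3: 10.4 years is already measured on the ship.
Total: 5.981 + 1.049 + 10.40 years.

τ = 17.4 years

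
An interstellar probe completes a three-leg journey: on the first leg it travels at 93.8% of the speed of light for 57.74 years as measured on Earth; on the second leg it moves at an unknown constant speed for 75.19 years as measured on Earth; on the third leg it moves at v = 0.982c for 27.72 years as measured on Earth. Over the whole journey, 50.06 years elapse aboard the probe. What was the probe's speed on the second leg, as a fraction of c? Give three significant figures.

β = 0.944

Leg 1: β = 0.938; γ = 1/√(1 − 0.938²) = 1/√0.1202 = 2.885; τ_1 = 57.74/2.885 = 20.01 years.
Leg 2: speed unknown; τ_2 = 75.19/γ_2.
Leg 3: γ = 1/√(1 − 0.982²) = 1/√0.03568 = 5.294; τ_3 = 27.72/5.294 = 5.236 years.
Total proper time: 20.01 + τ_2 + 5.236 = 50.06, so τ_2 = 50.06 − 25.25 = 24.81 years.
γ_2 = 75.19/24.81 = 3.031; β = √(1 − 1/γ²) = √0.8911.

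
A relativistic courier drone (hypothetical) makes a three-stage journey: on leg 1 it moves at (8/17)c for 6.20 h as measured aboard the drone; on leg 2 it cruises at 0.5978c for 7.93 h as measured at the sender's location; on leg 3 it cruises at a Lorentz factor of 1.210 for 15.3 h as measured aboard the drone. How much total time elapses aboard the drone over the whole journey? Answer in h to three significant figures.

Leg 1: 6.20 h is already measured aboard the drone.
Leg 2: γ = 1/√(1 − 0.5978²) = 1/√0.6426 = 1.247; τ_2 = 7.93/1.247 = 6.357 h.
Leg 3: 15.3 h is already measured aboard the drone.
Total: 6.200 + 6.357 + 15.30 h.

τ = 27.9 h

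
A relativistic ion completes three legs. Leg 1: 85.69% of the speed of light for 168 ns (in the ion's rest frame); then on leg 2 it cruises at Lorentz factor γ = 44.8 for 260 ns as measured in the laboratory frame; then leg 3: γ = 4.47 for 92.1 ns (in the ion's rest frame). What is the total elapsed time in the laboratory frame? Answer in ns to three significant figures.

Leg 1: β = 0.8569; γ = 1/√(1 − 0.8569²) = 1/√0.2657 = 1.940; Δt_1 = 1.940 × 168 = 325.9 ns.
Leg 2: 260 ns is already measured in the laboratory frame.
Leg 3: γ = 4.47; Δt_3 = 4.470 × 92.1 = 411.7 ns.
Total: 325.9 + 260.0 + 411.7 ns.

Δt = 998 ns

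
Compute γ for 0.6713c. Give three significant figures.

γ = 1.35

γ = 1/√(1 − 0.6713²) = 1/√0.5494 = 1.349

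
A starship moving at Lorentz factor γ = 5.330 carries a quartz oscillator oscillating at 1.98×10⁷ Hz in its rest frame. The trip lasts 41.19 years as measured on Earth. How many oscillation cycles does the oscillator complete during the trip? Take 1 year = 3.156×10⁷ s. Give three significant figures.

N = 4.83×10¹⁵

γ = 5.330
The oscillator's own cycle count is N = f × τ where τ is the proper time on the ship. τ = Δt/γ = 41.19/5.330 = 7.728 years = 2.439×10⁸ s.
N = 1.98×10⁷ × 2.439×10⁸ = 4.829×10¹⁵.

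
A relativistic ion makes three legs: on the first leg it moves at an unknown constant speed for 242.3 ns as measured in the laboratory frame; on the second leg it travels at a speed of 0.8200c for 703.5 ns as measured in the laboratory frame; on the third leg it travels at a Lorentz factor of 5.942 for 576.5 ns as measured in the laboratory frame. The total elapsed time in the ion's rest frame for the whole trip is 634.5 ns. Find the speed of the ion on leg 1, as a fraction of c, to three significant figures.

Leg 1: speed unknown; τ_1 = 242.3/γ_1.
Leg 2: γ = 1/√(1 − 0.8200²) = 1/√0.3276 = 1.747; τ_2 = 703.5/1.747 = 402.7 ns.
Leg 3: γ = 5.942; τ_3 = 576.5/5.942 = 97.02 ns.
Total proper time: τ_1 + 402.7 + 97.02 = 634.5, so τ_1 = 634.5 − 499.7 = 134.8 ns.
γ_1 = 242.3/134.8 = 1.797; β = √(1 − 1/γ²) = √0.6904.

β = 0.831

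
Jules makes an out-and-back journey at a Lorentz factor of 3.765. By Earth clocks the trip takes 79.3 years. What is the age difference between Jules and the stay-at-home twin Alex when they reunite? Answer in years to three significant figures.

Δt − τ = 58.2 years

γ = 3.765
Jules's elapsed proper time: τ = 79.3/3.765 = 21.06 years.
Age gap = Δt − τ = 79.3 − 21.06 years.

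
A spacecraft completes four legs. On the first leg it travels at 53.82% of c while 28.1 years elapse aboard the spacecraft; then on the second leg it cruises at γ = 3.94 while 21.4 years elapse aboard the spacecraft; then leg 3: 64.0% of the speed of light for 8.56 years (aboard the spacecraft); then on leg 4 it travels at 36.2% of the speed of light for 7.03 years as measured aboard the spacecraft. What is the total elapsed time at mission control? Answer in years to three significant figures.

Leg 1: β = 0.5382; γ = 1/√(1 − 0.5382²) = 1/√0.7103 = 1.186; Δt_1 = 1.186 × 28.1 = 33.34 years.
Leg 2: γ = 3.94; Δt_2 = 3.940 × 21.4 = 84.32 years.
Leg 3: β = 0.640; γ = 1/√(1 − 0.640²) = 1/√0.5904 = 1.301; Δt_3 = 1.301 × 8.56 = 11.14 years.
Leg 4: β = 0.362; γ = 1/√(1 − 0.362²) = 1/√0.8690 = 1.073; Δt_4 = 1.073 × 7.03 = 7.541 years.
Total: 33.34 + 84.32 + 11.14 + 7.541 years.

Δt = 136 years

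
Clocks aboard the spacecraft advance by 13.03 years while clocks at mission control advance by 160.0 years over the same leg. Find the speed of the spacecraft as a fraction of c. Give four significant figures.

The proper time is measured aboard the spacecraft (both events occur at the spacecraft's location); Δt is measured at mission control. γ = Δt/τ = 160.0/13.03 = 12.28.
β = √(1 − 1/γ²) = √(1 − 0.006632) = √0.9934

v = 0.9967c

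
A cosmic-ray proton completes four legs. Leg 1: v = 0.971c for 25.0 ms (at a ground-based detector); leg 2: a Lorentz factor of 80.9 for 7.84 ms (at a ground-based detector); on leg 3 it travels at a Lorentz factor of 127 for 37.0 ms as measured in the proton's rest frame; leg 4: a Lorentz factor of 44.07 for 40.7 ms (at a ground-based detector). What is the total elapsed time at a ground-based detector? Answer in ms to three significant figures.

Δt = 4770 ms

Leg 1: 25.0 ms is already measured at a ground-based detector.
Leg 2: 7.84 ms is already measured at a ground-based detector.
Leg 3: γ = 127; Δt_3 = 127.0 × 37.0 = 4699 ms.
Leg 4: 40.7 ms is already measured at a ground-based detector.
Total: 25.00 + 7.840 + 4699 + 40.70 ms.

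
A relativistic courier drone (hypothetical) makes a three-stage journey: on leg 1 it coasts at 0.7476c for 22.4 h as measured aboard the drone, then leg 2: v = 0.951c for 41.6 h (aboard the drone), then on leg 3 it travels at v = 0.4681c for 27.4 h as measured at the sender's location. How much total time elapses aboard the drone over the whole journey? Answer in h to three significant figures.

τ = 88.2 h

Leg 1: 22.4 h is already measured aboard the drone.
Leg 2: 41.6 h is already measured aboard the drone.
Leg 3: γ = 1/√(1 − 0.4681²) = 1/√0.7809 = 1.132; τ_3 = 27.4/1.132 = 24.21 h.
Total: 22.40 + 41.60 + 24.21 h.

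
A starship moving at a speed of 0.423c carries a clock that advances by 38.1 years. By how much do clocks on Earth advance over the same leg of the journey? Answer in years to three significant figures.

Δt = 42.0 years

γ = 1/√(1 − 0.423²) = 1/√0.8211 = 1.104
The interval measured on the ship is the proper time (both events occur at the same place in that frame); the lab-frame interval is Δt = γτ = 1.104 × 38.1 years.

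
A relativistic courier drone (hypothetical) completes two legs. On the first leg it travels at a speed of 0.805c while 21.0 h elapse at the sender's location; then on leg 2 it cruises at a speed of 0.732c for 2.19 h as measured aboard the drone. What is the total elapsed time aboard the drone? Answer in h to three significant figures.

Leg 1: γ = 1/√(1 − 0.805²) = 1/√0.3520 = 1.686; τ_1 = 21.0/1.686 = 12.46 h.
Leg 2: 2.19 h is already measured aboard the drone.
Total: 12.46 + 2.190 h.

τ = 14.6 h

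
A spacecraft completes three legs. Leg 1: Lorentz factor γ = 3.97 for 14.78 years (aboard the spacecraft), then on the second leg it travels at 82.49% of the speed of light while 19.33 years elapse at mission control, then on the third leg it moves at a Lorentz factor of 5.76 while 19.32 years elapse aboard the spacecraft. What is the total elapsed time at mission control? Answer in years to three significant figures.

Δt = 189 years

Leg 1: γ = 3.97; Δt_1 = 3.970 × 14.78 = 58.68 years.
Leg 2: 19.33 years is already measured at mission control.
Leg 3: γ = 5.76; Δt_3 = 5.760 × 19.32 = 111.3 years.
Total: 58.68 + 19.33 + 111.3 years.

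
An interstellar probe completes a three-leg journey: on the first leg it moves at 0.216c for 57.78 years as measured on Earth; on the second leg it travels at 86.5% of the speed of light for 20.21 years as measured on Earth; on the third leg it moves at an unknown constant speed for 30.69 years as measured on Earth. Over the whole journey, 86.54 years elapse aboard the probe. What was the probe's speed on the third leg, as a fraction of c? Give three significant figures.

Leg 1: γ = 1/√(1 − 0.216²) = 1/√0.9533 = 1.024; τ_1 = 57.78/1.024 = 56.42 years.
Leg 2: β = 0.865; γ = 1/√(1 − 0.865²) = 1/√0.2518 = 1.993; τ_2 = 20.21/1.993 = 10.14 years.
Leg 3: speed unknown; τ_3 = 30.69/γ_3.
Total proper time: 56.42 + 10.14 + τ_3 = 86.54, so τ_3 = 86.54 − 66.56 = 19.98 years.
γ_3 = 30.69/19.98 = 1.536; β = √(1 − 1/γ²) = √0.5760.

β = 0.759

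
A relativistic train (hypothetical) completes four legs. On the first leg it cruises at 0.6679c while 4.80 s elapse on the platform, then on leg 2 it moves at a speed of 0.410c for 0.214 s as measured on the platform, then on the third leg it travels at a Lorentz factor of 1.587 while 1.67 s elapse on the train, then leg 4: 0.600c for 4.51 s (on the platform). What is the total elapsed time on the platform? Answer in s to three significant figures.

Δt = 12.2 s

Leg 1: 4.80 s is already measured on the platform.
Leg 2: 0.214 s is already measured on the platform.
Leg 3: γ = 1.587; Δt_3 = 1.587 × 1.67 = 2.650 s.
Leg 4: 4.51 s is already measured on the platform.
Total: 4.800 + 0.2140 + 2.650 + 4.510 s.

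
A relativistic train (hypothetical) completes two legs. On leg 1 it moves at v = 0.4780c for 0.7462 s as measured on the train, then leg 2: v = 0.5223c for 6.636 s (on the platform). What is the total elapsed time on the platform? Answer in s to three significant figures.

Δt = 7.49 s

Leg 1: γ = 1/√(1 − 0.4780²) = 1/√0.7715 = 1.138; Δt_1 = 1.138 × 0.7462 = 0.8495 s.
Leg 2: 6.636 s is already measured on the platform.
Total: 0.8495 + 6.636 s.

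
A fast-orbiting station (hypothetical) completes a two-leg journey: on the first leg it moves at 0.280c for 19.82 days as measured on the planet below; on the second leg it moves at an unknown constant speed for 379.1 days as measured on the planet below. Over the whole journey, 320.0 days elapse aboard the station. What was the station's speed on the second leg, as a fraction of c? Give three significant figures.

Leg 1: γ = 1/√(1 − 0.280²) = 25/24 ≈ 1.042; τ_1 = 19.82/1.042 = 19.03 days.
Leg 2: speed unknown; τ_2 = 379.1/γ_2.
Total proper time: 19.03 + τ_2 = 320.0, so τ_2 = 320.0 − 19.03 = 301.0 days.
γ_2 = 379.1/301.0 = 1.260; β = √(1 − 1/γ²) = √0.3697.

β = 0.608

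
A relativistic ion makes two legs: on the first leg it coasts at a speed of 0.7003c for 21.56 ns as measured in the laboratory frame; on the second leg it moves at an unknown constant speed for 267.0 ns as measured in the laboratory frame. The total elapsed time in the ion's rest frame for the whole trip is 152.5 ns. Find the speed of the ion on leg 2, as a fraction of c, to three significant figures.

Leg 1: γ = 1/√(1 − 0.7003²) = 1/√0.5096 = 1.401; τ_1 = 21.56/1.401 = 15.39 ns.
Leg 2: speed unknown; τ_2 = 267.0/γ_2.
Total proper time: 15.39 + τ_2 = 152.5, so τ_2 = 152.5 − 15.39 = 137.1 ns.
γ_2 = 267.0/137.1 = 1.947; β = √(1 − 1/γ²) = √0.7363.

β = 0.858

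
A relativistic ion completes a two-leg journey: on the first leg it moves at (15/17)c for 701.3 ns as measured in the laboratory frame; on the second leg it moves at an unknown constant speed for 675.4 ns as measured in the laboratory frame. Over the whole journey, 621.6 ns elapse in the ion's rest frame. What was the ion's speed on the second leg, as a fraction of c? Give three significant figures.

Leg 1: γ = 1/√(1 − (15/17)²) = 17/8 = 2.125; τ_1 = 701.3/2.125 = 330.0 ns.
Leg 2: speed unknown; τ_2 = 675.4/γ_2.
Total proper time: 330.0 + τ_2 = 621.6, so τ_2 = 621.6 − 330.0 = 291.6 ns.
γ_2 = 675.4/291.6 = 2.316; β = √(1 − 1/γ²) = √0.8136.

β = 0.902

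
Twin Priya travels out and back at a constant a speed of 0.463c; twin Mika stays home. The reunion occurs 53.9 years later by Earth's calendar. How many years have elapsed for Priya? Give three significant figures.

γ = 1/√(1 − 0.463²) = 1/√0.7856 = 1.128
Priya's clock measures proper time along the trip: τ = Δt/γ = 53.9/1.128 years.

τ = 47.8 years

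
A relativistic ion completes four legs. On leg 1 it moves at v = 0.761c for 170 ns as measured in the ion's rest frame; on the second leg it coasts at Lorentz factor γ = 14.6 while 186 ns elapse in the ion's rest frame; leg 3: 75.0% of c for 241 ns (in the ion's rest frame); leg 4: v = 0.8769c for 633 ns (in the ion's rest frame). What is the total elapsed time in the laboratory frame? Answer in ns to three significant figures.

Δt = 4660 ns

Leg 1: γ = 1/√(1 − 0.761²) = 1/√0.4209 = 1.541; Δt_1 = 1.541 × 170 = 262.0 ns.
Leg 2: γ = 14.6; Δt_2 = 14.60 × 186 = 2716 ns.
Leg 3: β = 0.750; γ = 1/√(1 − 0.750²) = 1/√0.4375 = 1.512; Δt_3 = 1.512 × 241 = 364.4 ns.
Leg 4: γ = 1/√(1 − 0.8769²) = 1/√0.2310 = 2.080; Δt_4 = 2.080 × 633 = 1317 ns.
Total: 262.0 + 2716 + 364.4 + 1317 ns.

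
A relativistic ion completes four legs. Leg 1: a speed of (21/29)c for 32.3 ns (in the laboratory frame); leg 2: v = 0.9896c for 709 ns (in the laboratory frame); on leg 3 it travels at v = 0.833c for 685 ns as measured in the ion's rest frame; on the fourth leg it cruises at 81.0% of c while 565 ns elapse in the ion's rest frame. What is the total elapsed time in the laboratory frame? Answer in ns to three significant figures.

Δt = 2940 ns

Leg 1: 32.3 ns is already measured in the laboratory frame.
Leg 2: 709 ns is already measured in the laboratory frame.
Leg 3: γ = 1/√(1 − 0.833²) = 1/√0.3061 = 1.807; Δt_3 = 1.807 × 685 = 1238 ns.
Leg 4: β = 0.810; γ = 1/√(1 − 0.810²) = 1/√0.3439 = 1.705; Δt_4 = 1.705 × 565 = 963.5 ns.
Total: 32.30 + 709.0 + 1238 + 963.5 ns.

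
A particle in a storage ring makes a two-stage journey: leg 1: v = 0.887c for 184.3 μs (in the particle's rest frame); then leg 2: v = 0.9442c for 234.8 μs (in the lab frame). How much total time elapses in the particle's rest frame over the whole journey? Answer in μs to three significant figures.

τ = 262 μs

Leg 1: 184.3 μs is already measured in the particle's rest frame.
Leg 2: γ = 1/√(1 − 0.9442²) = 1/√0.1085 = 3.036; τ_2 = 234.8/3.036 = 77.34 μs.
Total: 184.3 + 77.34 μs.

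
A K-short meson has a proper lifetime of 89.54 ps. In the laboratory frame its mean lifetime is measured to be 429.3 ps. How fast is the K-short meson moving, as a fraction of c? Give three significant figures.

γ = Δt/τ₀ = 429.3/89.54 = 4.795
β = √(1 − 1/γ²) = √(1 − 0.04350) = √0.9565

v = 0.978c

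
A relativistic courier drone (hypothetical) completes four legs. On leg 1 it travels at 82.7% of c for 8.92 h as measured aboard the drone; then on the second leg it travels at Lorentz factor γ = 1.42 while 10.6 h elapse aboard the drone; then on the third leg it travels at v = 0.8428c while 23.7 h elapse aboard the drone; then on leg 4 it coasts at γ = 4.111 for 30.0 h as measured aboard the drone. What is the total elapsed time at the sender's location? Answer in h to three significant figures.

Leg 1: β = 0.827; γ = 1/√(1 − 0.827²) = 1/√0.3161 = 1.779; Δt_1 = 1.779 × 8.92 = 15.87 h.
Leg 2: γ = 1.42; Δt_2 = 1.420 × 10.6 = 15.05 h.
Leg 3: γ = 1/√(1 − 0.8428²) = 1/√0.2897 = 1.858; Δt_3 = 1.858 × 23.7 = 44.03 h.
Leg 4: γ = 4.111; Δt_4 = 4.111 × 30.0 = 123.3 h.
Total: 15.87 + 15.05 + 44.03 + 123.3 h.

Δt = 198 h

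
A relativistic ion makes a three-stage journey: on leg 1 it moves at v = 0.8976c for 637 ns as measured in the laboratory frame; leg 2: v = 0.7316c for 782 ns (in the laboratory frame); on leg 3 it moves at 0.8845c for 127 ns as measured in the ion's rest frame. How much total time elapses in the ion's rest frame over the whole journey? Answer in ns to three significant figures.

τ = 941 ns

Leg 1: γ = 1/√(1 − 0.8976²) = 1/√0.1943 = 2.269; τ_1 = 637/2.269 = 280.8 ns.
Leg 2: γ = 1/√(1 − 0.7316²) = 1/√0.4648 = 1.467; τ_2 = 782/1.467 = 533.1 ns.
Leg 3: 127 ns is already measured in the ion's rest frame.
Total: 280.8 + 533.1 + 127.0 ns.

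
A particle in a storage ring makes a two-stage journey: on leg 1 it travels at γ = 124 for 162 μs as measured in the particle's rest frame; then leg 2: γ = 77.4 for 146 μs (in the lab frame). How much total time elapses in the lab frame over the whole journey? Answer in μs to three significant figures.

Leg 1: γ = 124; Δt_1 = 124.0 × 162 = 2.009×10⁴ μs.
Leg 2: 146 μs is already measured in the lab frame.
Total: 2.009×10⁴ + 146.0 μs.

Δt = 2.02×10⁴ μs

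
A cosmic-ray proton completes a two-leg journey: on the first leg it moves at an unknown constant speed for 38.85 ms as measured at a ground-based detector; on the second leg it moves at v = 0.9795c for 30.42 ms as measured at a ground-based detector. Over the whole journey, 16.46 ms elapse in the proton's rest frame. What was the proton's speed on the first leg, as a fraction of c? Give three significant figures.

β = 0.964

Leg 1: speed unknown; τ_1 = 38.85/γ_1.
Leg 2: γ = 1/√(1 − 0.9795²) = 1/√0.04058 = 4.964; τ_2 = 30.42/4.964 = 6.128 ms.
Total proper time: τ_1 + 6.128 = 16.46, so τ_1 = 16.46 − 6.128 = 10.33 ms.
γ_1 = 38.85/10.33 = 3.760; β = √(1 − 1/γ²) = √0.9293.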